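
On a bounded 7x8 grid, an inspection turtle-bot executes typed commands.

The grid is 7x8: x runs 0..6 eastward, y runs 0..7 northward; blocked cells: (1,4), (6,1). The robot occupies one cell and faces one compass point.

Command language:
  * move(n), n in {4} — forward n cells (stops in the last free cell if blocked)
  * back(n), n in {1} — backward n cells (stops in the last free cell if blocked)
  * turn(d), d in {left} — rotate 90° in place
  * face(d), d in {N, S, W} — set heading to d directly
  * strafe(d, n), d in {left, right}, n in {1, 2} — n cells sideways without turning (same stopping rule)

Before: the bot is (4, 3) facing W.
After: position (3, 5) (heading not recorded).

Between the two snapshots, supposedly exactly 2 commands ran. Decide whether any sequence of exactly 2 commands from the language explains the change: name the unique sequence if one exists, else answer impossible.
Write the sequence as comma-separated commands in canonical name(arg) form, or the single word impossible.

no 2-step route produces this change.

impossible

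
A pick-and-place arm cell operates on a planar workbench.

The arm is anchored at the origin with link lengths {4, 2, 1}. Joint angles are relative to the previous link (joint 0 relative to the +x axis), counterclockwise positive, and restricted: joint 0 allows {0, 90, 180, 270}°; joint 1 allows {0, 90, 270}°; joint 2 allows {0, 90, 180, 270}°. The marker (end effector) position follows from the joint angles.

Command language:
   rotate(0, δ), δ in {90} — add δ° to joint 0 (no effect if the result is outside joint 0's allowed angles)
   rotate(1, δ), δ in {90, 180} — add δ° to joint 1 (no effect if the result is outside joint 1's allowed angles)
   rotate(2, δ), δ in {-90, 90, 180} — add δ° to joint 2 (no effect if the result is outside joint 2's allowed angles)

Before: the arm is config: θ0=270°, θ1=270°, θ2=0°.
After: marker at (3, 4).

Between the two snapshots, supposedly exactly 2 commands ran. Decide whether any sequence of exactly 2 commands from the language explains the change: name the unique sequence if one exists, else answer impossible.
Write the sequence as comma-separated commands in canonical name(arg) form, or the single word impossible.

begin: config: θ0=270°, θ1=270°, θ2=0°
1. rotate(0, 90) → config: θ0=0°, θ1=270°, θ2=0°
2. rotate(0, 90) → config: θ0=90°, θ1=270°, θ2=0°
no rival 2-sequence matches.

rotate(0, 90), rotate(0, 90)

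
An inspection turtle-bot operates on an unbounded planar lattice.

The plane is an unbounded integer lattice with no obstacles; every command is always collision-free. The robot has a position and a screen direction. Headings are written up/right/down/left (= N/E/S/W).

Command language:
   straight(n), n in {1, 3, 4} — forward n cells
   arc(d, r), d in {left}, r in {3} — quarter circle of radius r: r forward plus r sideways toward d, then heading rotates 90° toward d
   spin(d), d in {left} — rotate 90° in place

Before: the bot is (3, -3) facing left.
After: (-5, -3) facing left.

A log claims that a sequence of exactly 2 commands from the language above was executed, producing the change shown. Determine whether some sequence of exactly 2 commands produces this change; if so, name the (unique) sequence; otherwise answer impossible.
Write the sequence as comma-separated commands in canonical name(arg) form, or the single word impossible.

key: still facing W at the end — nothing in the sequence rotates
initial: (3, -3) facing left
t=1 straight(4) ⇒ (-1, -3) facing left
t=2 straight(4) ⇒ (-5, -3) facing left
all 25 alternatives checked — unique.

straight(4), straight(4)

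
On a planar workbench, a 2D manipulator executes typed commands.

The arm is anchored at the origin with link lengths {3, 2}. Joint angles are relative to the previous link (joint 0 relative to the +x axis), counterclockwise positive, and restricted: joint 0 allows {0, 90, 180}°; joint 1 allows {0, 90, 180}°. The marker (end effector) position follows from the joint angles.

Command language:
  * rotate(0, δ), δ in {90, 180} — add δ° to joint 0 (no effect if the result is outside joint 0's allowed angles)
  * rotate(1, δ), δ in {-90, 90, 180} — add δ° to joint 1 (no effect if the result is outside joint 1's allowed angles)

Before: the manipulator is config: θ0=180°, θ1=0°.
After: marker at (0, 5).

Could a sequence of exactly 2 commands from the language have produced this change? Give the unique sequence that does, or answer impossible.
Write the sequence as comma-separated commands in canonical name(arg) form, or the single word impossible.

rotate(0, 180), rotate(0, 90)

key: order matters: swapping rotate(0, 180) and rotate(0, 90) lands elsewhere
initial: config: θ0=180°, θ1=0°
t=1 rotate(0, 180) ⇒ config: θ0=0°, θ1=0°
t=2 rotate(0, 90) ⇒ config: θ0=90°, θ1=0°
uniquely the one of 25 2-step routes that fits.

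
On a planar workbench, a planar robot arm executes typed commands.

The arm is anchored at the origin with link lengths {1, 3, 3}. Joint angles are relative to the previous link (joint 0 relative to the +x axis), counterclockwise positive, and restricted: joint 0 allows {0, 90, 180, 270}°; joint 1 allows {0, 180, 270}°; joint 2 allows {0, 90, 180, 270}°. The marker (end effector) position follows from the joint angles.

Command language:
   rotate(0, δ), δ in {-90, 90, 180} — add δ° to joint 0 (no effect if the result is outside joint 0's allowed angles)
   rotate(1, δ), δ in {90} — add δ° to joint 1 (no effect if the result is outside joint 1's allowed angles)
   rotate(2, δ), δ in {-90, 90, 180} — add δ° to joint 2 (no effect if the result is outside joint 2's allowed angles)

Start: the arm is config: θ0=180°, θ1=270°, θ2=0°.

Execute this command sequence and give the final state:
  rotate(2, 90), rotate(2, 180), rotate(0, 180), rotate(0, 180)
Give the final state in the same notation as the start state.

config: θ0=180°, θ1=270°, θ2=270°

from: config: θ0=180°, θ1=270°, θ2=0°
1. rotate(2, 90) → config: θ0=180°, θ1=270°, θ2=90°
2. rotate(2, 180) → config: θ0=180°, θ1=270°, θ2=270°
3. rotate(0, 180) → config: θ0=0°, θ1=270°, θ2=270°
4. rotate(0, 180) → config: θ0=180°, θ1=270°, θ2=270°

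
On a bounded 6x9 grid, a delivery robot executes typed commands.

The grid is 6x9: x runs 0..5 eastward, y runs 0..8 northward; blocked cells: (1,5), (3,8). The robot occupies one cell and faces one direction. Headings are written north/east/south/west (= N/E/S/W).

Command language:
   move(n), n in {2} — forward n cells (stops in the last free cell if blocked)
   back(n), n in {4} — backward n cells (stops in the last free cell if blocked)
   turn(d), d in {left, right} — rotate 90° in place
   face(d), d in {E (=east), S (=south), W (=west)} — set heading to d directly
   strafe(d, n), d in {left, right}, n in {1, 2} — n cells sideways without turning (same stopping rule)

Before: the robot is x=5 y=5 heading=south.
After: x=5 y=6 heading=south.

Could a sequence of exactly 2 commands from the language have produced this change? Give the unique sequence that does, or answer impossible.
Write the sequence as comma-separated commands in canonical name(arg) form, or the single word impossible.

key: heading stays S — no command in the sequence turns
from: x=5 y=5 heading=south
step 1 (back(4)): x=5 y=8 heading=south
step 2 (move(2)): x=5 y=6 heading=south
no rival 2-sequence matches.

back(4), move(2)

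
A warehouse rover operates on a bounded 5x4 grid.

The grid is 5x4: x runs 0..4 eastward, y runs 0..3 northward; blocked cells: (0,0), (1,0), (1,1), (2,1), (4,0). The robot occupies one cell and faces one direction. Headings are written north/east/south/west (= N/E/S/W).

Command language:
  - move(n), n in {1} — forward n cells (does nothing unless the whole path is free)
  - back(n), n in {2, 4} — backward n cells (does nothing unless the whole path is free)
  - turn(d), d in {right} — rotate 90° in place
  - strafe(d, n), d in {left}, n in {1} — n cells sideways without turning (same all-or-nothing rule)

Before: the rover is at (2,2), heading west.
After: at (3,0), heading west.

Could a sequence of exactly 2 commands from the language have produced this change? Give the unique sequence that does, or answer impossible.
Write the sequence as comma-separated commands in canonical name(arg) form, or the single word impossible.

all 25 sequences checked — none match.

impossible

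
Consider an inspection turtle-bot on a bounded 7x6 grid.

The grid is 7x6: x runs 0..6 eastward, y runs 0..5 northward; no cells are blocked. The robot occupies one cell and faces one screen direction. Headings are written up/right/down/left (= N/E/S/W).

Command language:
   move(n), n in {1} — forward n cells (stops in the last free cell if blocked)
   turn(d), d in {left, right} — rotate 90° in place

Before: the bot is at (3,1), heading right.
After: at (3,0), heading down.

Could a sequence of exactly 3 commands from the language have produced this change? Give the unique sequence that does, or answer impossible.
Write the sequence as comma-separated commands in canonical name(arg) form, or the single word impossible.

turn(right), move(1), move(1)

key: the second move(1) runs into the grid edge before its full distance
from: at (3,1), heading right
t=1 turn(right) ⇒ at (3,1), heading down
t=2 move(1) ⇒ at (3,0), heading down
t=3 move(1) ⇒ at (3,0), heading down
no other 3-command option fits: unique.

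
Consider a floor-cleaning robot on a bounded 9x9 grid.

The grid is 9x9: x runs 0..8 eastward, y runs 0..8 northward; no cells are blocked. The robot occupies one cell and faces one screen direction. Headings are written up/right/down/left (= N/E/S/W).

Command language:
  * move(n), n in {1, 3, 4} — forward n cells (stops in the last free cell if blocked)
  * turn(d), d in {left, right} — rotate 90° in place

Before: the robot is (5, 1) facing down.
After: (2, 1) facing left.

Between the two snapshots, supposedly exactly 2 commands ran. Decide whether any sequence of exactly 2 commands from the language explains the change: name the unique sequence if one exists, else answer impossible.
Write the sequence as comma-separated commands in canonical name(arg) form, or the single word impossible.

turn(right), move(3)

key: cell and facing (now W) both changed — the 2 commands mix motion and turning
initial: (5, 1) facing down
1. turn(right) → (5, 1) facing left
2. move(3) → (2, 1) facing left
uniquely the one of 25 2-step routes that fits.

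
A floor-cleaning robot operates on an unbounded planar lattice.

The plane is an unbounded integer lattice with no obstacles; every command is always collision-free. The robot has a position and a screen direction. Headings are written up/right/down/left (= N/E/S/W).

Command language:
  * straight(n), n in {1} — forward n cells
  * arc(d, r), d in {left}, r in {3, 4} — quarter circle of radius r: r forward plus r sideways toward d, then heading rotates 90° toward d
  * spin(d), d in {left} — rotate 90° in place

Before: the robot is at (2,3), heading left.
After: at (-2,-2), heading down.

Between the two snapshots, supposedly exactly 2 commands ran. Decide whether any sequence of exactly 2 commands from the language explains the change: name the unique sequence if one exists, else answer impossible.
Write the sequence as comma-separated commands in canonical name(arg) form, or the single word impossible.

arc(left, 4), straight(1)

key: cell and facing (now S) both changed — the 2 commands mix motion and turning
start: at (2,3), heading left
step 1 (arc(left, 4)): at (-2,-1), heading down
step 2 (straight(1)): at (-2,-2), heading down
no other 2-command option fits: unique.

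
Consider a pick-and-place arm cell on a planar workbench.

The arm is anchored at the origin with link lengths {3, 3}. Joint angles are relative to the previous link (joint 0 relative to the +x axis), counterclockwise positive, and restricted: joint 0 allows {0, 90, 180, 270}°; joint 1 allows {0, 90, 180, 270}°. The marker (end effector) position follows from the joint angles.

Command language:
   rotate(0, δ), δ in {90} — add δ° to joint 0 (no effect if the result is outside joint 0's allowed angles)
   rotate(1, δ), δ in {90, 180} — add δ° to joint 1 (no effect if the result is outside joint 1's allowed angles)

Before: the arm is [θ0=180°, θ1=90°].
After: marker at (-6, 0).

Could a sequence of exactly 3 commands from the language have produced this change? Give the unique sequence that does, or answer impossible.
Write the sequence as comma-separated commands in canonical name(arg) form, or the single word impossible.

rotate(1, 90), rotate(1, 90), rotate(1, 90)

start: [θ0=180°, θ1=90°]
[1] after rotate(1, 90): [θ0=180°, θ1=180°]
[2] after rotate(1, 90): [θ0=180°, θ1=270°]
[3] after rotate(1, 90): [θ0=180°, θ1=0°]
no rival 3-sequence matches.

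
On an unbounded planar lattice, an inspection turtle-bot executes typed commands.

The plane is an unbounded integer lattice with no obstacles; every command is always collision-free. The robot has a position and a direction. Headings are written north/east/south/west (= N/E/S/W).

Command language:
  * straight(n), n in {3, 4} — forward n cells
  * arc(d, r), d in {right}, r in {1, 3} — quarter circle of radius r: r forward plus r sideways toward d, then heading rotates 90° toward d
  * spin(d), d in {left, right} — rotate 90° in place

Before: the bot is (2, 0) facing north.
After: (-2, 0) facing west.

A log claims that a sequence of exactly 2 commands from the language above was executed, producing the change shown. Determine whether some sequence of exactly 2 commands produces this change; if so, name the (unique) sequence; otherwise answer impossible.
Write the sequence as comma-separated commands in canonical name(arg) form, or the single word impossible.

key: order matters: swapping spin(left) and straight(4) lands elsewhere
start: (2, 0) facing north
step 1 (spin(left)): (2, 0) facing west
step 2 (straight(4)): (-2, 0) facing west
uniquely the one of 36 2-step routes that fits.

spin(left), straight(4)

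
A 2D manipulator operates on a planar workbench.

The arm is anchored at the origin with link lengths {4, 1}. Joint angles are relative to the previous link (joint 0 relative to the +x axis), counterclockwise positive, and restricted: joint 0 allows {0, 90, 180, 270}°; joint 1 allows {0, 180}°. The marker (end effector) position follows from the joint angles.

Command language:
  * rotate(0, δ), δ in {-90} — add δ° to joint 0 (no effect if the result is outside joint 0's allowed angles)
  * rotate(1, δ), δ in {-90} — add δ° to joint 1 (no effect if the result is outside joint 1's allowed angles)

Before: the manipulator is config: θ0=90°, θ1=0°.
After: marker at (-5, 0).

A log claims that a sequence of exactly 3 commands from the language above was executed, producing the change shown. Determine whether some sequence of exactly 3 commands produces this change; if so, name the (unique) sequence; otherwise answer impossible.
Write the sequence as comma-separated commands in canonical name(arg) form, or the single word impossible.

t0: config: θ0=90°, θ1=0°
t=1 rotate(0, -90) ⇒ config: θ0=0°, θ1=0°
t=2 rotate(0, -90) ⇒ config: θ0=270°, θ1=0°
t=3 rotate(0, -90) ⇒ config: θ0=180°, θ1=0°
all 8 alternatives checked — unique.

rotate(0, -90), rotate(0, -90), rotate(0, -90)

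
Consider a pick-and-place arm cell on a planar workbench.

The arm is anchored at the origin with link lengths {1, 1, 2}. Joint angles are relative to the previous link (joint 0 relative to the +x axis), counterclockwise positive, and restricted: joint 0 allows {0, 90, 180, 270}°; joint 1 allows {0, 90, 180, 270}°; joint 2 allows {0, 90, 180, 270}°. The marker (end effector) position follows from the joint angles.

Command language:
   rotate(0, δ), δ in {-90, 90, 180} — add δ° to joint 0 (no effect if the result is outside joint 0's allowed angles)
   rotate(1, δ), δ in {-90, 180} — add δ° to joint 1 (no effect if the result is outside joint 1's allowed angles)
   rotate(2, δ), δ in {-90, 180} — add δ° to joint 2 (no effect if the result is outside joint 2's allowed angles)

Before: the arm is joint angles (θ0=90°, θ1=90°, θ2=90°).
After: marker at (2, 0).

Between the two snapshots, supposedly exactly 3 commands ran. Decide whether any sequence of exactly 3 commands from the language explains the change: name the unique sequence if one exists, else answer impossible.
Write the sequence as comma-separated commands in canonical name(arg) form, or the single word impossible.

rotate(1, -90), rotate(1, -90), rotate(1, -90)

start: joint angles (θ0=90°, θ1=90°, θ2=90°)
[1] after rotate(1, -90): joint angles (θ0=90°, θ1=0°, θ2=90°)
[2] after rotate(1, -90): joint angles (θ0=90°, θ1=270°, θ2=90°)
[3] after rotate(1, -90): joint angles (θ0=90°, θ1=180°, θ2=90°)
no rival 3-sequence matches.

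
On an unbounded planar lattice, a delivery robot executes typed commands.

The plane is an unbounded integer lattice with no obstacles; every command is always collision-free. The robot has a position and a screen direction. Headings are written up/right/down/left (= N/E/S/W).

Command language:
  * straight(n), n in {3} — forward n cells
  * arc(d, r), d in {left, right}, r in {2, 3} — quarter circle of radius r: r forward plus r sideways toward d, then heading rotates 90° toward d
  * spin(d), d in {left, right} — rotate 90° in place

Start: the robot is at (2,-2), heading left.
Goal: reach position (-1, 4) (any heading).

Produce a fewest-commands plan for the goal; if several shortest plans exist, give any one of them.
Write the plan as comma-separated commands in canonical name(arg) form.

begin: at (2,-2), heading left
t=1 arc(right, 3) ⇒ at (-1,1), heading up
t=2 straight(3) ⇒ at (-1,4), heading up
no 1-step plan works, so 2 is optimal.

arc(right, 3), straight(3)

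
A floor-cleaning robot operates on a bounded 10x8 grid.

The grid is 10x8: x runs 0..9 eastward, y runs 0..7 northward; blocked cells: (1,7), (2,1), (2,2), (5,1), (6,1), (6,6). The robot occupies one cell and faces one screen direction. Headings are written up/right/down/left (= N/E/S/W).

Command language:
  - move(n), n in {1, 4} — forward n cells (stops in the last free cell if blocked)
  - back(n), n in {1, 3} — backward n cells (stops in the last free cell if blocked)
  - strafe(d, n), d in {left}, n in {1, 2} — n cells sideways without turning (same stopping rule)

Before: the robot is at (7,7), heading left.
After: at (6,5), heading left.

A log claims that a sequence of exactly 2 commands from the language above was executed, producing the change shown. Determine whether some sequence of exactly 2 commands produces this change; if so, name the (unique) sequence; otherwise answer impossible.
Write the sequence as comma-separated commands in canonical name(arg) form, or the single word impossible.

key: running move(1) before strafe(left, 2) would end elsewhere — order is forced
start: at (7,7), heading left
[1] after strafe(left, 2): at (7,5), heading left
[2] after move(1): at (6,5), heading left
no other 2-command option fits: unique.

strafe(left, 2), move(1)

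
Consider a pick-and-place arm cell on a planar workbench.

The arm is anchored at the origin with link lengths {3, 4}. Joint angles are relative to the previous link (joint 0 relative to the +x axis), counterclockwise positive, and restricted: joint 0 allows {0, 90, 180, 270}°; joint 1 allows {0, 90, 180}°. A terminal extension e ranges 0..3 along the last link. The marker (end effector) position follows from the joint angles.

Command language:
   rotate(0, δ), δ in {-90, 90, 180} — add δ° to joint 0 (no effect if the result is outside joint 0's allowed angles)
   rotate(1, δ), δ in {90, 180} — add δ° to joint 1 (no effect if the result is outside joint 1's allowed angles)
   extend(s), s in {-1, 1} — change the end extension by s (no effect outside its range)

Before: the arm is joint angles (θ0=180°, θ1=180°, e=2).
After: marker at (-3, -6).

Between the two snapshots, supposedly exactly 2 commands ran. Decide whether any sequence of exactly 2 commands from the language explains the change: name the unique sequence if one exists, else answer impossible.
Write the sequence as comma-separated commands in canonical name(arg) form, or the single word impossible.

key: running rotate(1, 90) before rotate(1, 180) would end elsewhere — order is forced
initial: joint angles (θ0=180°, θ1=180°, e=2)
[1] after rotate(1, 180): joint angles (θ0=180°, θ1=0°, e=2)
[2] after rotate(1, 90): joint angles (θ0=180°, θ1=90°, e=2)
no other 2-command option fits: unique.

rotate(1, 180), rotate(1, 90)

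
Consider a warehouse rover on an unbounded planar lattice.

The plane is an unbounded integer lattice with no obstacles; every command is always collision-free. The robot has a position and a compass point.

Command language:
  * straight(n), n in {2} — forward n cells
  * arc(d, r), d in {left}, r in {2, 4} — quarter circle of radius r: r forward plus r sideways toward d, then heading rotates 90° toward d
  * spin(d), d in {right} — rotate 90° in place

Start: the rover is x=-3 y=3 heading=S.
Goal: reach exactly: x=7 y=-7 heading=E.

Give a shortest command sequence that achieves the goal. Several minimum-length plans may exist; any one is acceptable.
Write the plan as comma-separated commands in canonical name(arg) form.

straight(2), arc(left, 4), spin(right), arc(left, 4), straight(2)

initial: x=-3 y=3 heading=S
1. straight(2) → x=-3 y=1 heading=S
2. arc(left, 4) → x=1 y=-3 heading=E
3. spin(right) → x=1 y=-3 heading=S
4. arc(left, 4) → x=5 y=-7 heading=E
5. straight(2) → x=7 y=-7 heading=E
no 4-step plan works, so 5 is optimal.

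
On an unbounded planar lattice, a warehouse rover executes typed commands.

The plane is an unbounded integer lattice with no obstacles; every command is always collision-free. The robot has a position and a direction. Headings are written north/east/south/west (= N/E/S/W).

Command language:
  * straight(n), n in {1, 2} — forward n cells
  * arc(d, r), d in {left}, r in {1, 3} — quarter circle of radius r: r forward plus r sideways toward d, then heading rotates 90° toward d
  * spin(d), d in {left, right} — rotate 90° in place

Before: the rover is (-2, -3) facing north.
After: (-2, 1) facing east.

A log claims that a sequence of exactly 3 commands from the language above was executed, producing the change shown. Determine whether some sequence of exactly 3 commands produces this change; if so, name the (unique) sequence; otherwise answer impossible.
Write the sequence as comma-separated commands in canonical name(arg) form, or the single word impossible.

key: cell and facing (now E) both changed — the 3 commands mix motion and turning
start: (-2, -3) facing north
step 1 (straight(2)): (-2, -1) facing north
step 2 (straight(2)): (-2, 1) facing north
step 3 (spin(right)): (-2, 1) facing east
no other 3-command option fits: unique.

straight(2), straight(2), spin(right)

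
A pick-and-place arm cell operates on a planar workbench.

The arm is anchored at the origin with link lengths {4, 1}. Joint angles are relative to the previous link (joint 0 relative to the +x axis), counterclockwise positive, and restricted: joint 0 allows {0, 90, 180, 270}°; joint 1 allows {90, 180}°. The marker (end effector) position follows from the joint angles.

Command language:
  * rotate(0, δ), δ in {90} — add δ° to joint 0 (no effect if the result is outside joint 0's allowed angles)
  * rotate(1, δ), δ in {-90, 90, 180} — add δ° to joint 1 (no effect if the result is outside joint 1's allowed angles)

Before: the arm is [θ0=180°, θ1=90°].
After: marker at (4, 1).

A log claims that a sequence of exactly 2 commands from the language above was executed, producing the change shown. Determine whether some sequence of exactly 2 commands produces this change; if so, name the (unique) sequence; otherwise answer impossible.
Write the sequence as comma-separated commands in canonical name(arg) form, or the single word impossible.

rotate(0, 90), rotate(0, 90)

initial: [θ0=180°, θ1=90°]
t=1 rotate(0, 90) ⇒ [θ0=270°, θ1=90°]
t=2 rotate(0, 90) ⇒ [θ0=0°, θ1=90°]
all 16 alternatives checked — unique.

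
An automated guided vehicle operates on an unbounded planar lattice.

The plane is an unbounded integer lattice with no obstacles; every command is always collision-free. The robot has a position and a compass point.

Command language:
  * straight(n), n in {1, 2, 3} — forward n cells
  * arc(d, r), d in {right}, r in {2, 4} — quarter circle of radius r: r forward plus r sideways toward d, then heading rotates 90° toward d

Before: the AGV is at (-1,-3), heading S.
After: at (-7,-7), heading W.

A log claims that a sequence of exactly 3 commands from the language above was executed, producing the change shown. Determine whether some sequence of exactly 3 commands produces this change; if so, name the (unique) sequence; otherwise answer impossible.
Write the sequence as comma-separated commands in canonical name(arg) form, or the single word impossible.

key: position moved to (-7,-7) AND the heading swung to W — translation plus rotation needed
from: at (-1,-3), heading S
1. arc(right, 4) → at (-5,-7), heading W
2. straight(1) → at (-6,-7), heading W
3. straight(1) → at (-7,-7), heading W
all 125 alternatives checked — unique.

arc(right, 4), straight(1), straight(1)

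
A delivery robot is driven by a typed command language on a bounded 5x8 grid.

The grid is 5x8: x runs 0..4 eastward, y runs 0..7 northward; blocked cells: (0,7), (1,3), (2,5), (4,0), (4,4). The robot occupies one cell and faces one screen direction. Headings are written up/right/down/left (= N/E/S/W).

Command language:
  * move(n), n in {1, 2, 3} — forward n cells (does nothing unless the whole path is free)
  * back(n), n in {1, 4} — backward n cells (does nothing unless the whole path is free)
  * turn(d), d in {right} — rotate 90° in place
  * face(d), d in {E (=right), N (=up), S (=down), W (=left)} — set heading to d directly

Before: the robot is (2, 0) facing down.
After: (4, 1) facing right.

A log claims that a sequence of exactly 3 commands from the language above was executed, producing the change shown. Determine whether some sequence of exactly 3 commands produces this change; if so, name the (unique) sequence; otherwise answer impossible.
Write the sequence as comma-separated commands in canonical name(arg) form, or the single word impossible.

back(1), face(E), move(2)

key: order matters: swapping back(1) and move(2) lands elsewhere
from: (2, 0) facing down
t=1 back(1) ⇒ (2, 1) facing down
t=2 face(E) ⇒ (2, 1) facing right
t=3 move(2) ⇒ (4, 1) facing right
no rival 3-sequence matches.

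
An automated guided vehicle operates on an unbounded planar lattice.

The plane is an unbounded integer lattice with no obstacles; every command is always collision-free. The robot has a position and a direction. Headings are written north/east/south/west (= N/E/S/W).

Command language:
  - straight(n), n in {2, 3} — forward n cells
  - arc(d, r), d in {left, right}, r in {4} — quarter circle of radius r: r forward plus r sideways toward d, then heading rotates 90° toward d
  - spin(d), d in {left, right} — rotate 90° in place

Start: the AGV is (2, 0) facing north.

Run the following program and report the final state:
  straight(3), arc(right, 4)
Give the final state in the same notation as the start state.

(6, 7) facing east

initial: (2, 0) facing north
1. straight(3) → (2, 3) facing north
2. arc(right, 4) → (6, 7) facing east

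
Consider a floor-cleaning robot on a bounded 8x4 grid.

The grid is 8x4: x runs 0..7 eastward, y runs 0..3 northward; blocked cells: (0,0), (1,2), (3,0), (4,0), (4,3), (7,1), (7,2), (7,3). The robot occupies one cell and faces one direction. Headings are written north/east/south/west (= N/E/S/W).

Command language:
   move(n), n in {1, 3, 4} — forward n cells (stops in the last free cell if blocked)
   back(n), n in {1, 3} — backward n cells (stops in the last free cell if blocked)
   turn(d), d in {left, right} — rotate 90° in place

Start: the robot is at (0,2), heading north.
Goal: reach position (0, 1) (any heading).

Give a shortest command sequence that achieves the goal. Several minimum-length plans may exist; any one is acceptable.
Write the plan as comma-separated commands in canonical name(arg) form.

initial: at (0,2), heading north
[1] after back(3): at (0,1), heading north
no 0-step plan works, so 1 is optimal.

back(3)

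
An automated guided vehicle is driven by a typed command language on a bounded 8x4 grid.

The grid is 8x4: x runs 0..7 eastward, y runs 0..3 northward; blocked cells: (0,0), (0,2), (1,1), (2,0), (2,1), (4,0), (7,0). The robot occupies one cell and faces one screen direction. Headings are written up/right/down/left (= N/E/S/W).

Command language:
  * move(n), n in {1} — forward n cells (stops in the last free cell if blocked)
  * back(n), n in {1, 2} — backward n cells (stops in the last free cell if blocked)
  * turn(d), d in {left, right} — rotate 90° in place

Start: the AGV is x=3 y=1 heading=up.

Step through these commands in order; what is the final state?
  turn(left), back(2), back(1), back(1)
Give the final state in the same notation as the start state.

x=7 y=1 heading=left

initial: x=3 y=1 heading=up
[1] after turn(left): x=3 y=1 heading=left
[2] after back(2): x=5 y=1 heading=left
[3] after back(1): x=6 y=1 heading=left
[4] after back(1): x=7 y=1 heading=left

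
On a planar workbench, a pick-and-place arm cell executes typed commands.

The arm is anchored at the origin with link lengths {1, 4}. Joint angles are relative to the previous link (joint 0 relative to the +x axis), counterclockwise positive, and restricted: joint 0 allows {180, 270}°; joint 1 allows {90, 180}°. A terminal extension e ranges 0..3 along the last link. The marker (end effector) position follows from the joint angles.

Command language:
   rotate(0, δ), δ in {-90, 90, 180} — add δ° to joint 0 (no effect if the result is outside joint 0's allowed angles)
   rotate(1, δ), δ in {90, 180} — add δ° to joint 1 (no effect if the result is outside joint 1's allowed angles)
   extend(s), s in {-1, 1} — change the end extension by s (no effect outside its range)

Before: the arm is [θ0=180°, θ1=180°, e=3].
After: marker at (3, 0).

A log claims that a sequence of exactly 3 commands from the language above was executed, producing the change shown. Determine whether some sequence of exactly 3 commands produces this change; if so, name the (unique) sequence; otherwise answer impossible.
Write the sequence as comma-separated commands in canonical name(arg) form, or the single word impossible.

from: [θ0=180°, θ1=180°, e=3]
[1] after extend(-1): [θ0=180°, θ1=180°, e=2]
[2] after extend(-1): [θ0=180°, θ1=180°, e=1]
[3] after extend(-1): [θ0=180°, θ1=180°, e=0]
no other 3-command option fits: unique.

extend(-1), extend(-1), extend(-1)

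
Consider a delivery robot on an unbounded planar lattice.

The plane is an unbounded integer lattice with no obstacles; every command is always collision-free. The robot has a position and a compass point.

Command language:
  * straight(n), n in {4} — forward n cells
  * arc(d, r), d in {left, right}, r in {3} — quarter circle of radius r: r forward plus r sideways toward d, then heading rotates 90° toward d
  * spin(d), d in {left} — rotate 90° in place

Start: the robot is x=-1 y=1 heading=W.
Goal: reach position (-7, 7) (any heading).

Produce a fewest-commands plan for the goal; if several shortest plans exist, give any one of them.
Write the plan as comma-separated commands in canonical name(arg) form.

arc(right, 3), arc(left, 3)

begin: x=-1 y=1 heading=W
step 1 (arc(right, 3)): x=-4 y=4 heading=N
step 2 (arc(left, 3)): x=-7 y=7 heading=W
shorter routes all fall short; 2 is best.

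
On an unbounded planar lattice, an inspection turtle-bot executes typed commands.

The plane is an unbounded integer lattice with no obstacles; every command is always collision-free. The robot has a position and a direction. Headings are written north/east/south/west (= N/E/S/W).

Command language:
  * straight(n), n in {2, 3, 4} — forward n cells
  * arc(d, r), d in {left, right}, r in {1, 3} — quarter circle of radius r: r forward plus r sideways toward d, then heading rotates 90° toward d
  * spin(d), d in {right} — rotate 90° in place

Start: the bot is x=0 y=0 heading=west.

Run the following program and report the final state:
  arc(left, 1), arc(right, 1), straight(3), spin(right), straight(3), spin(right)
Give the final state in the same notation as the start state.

begin: x=0 y=0 heading=west
[1] after arc(left, 1): x=-1 y=-1 heading=south
[2] after arc(right, 1): x=-2 y=-2 heading=west
[3] after straight(3): x=-5 y=-2 heading=west
[4] after spin(right): x=-5 y=-2 heading=north
[5] after straight(3): x=-5 y=1 heading=north
[6] after spin(right): x=-5 y=1 heading=east

x=-5 y=1 heading=east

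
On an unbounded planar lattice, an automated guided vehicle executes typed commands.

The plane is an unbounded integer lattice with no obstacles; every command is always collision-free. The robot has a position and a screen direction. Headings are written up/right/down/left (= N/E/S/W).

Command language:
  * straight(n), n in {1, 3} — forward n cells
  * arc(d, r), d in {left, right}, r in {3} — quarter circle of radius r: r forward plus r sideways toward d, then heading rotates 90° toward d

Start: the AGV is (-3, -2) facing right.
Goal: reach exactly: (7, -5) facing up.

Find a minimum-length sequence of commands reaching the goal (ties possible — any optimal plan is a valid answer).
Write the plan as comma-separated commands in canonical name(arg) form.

from: (-3, -2) facing right
1. arc(right, 3) → (0, -5) facing down
2. arc(left, 3) → (3, -8) facing right
3. straight(1) → (4, -8) facing right
4. arc(left, 3) → (7, -5) facing up
no 3-step plan works, so 4 is optimal.

arc(right, 3), arc(left, 3), straight(1), arc(left, 3)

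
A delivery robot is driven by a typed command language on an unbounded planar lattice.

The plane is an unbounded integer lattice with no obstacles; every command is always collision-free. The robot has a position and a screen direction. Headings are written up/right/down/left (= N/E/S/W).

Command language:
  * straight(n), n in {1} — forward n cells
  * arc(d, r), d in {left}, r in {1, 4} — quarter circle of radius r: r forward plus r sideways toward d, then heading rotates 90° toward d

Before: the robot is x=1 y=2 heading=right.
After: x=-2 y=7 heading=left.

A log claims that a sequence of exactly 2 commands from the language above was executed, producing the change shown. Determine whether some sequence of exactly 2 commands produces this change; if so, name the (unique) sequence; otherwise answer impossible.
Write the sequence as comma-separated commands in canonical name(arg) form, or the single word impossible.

key: position moved to (-2,7) AND the heading swung to W — translation plus rotation needed
start: x=1 y=2 heading=right
[1] after arc(left, 1): x=2 y=3 heading=up
[2] after arc(left, 4): x=-2 y=7 heading=left
no rival 2-sequence matches.

arc(left, 1), arc(left, 4)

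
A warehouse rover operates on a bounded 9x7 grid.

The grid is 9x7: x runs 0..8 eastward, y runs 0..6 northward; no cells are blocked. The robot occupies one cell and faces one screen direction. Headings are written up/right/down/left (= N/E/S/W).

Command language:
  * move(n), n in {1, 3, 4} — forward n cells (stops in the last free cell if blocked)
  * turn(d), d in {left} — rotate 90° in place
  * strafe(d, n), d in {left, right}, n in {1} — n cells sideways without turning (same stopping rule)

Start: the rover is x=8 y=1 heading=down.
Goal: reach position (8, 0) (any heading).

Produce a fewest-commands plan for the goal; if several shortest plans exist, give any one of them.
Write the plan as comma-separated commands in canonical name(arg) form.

move(3)

from: x=8 y=1 heading=down
t=1 move(3) ⇒ x=8 y=0 heading=down
nothing shorter than 1 reaches the goal.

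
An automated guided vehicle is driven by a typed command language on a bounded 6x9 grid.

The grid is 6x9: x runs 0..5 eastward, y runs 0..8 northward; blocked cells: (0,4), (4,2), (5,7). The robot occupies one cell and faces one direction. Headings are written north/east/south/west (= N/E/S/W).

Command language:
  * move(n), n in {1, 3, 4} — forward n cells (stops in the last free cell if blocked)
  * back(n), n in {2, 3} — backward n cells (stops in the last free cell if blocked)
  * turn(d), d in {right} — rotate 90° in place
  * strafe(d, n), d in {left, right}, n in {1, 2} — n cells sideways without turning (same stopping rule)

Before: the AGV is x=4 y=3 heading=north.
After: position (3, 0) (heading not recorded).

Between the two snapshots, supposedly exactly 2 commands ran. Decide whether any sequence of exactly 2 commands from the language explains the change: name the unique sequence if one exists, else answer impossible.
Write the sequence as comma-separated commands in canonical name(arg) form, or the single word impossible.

strafe(left, 1), back(3)

key: order matters: swapping strafe(left, 1) and back(3) lands elsewhere
begin: x=4 y=3 heading=north
step 1 (strafe(left, 1)): x=3 y=3 heading=north
step 2 (back(3)): x=3 y=0 heading=north
all 100 alternatives checked — unique.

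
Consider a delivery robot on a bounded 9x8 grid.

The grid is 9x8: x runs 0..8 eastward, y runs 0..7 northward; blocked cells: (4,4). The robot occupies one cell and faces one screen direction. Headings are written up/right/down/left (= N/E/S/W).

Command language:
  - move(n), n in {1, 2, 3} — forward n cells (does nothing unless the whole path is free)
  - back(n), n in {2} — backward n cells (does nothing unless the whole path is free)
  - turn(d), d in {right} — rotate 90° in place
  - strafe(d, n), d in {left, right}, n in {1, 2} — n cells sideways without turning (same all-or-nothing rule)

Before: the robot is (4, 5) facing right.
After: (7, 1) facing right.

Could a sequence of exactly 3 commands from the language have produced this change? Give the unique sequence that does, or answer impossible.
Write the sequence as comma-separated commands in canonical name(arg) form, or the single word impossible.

move(3), strafe(right, 2), strafe(right, 2)

key: order matters: swapping move(3) and strafe(right, 2) lands elsewhere
initial: (4, 5) facing right
1. move(3) → (7, 5) facing right
2. strafe(right, 2) → (7, 3) facing right
3. strafe(right, 2) → (7, 1) facing right
uniquely the one of 729 3-step routes that fits.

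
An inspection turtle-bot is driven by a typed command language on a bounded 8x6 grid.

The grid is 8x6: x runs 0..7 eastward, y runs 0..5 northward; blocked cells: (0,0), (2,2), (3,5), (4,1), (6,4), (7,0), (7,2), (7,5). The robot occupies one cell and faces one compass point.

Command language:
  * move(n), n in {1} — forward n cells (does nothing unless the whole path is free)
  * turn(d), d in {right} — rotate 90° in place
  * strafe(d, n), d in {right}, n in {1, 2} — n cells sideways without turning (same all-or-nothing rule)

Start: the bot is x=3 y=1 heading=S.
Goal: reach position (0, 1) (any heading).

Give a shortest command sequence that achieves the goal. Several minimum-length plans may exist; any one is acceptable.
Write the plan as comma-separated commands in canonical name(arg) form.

t0: x=3 y=1 heading=S
t=1 strafe(right, 2) ⇒ x=1 y=1 heading=S
t=2 strafe(right, 1) ⇒ x=0 y=1 heading=S
nothing shorter than 2 reaches the goal.

strafe(right, 2), strafe(right, 1)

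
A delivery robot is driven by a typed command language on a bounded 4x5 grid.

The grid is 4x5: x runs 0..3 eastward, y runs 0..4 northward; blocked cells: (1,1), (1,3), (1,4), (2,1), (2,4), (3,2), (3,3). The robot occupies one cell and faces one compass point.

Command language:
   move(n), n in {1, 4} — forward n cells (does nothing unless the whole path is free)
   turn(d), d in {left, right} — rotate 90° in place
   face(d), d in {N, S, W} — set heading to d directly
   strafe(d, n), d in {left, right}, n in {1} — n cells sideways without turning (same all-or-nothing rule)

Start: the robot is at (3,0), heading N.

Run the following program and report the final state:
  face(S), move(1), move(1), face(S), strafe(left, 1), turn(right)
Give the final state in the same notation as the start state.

at (3,0), heading W

start: at (3,0), heading N
1. face(S) → at (3,0), heading S
2. move(1) → at (3,0), heading S
3. move(1) → at (3,0), heading S
4. face(S) → at (3,0), heading S
5. strafe(left, 1) → at (3,0), heading S
6. turn(right) → at (3,0), heading W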